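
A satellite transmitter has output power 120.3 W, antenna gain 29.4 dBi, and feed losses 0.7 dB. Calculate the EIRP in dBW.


Pt = 120.3 W = 20.8027 dBW
EIRP = Pt_dBW + Gt - losses = 20.8027 + 29.4 - 0.7 = 49.5027 dBW

49.5027 dBW


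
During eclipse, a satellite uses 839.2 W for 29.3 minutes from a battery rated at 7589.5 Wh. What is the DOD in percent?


E_used = P * t / 60 = 839.2 * 29.3 / 60 = 409.8093 Wh
DOD = E_used / E_total * 100 = 409.8093 / 7589.5 * 100
DOD = 5.3997 %

5.3997 %


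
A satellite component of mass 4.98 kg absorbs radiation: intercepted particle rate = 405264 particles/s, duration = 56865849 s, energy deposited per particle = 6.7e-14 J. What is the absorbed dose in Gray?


Total energy deposited = rate * time * E_per
  = 405264 * 56865849 * 6.7e-14 = 1.5441 J
Dose = E_total / mass = 1.5441 / 4.98
Dose = 0.3100523 Gy

0.3101 Gy


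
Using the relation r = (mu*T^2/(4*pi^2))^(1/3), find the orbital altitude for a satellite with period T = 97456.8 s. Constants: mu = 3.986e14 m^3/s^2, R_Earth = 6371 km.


T = 97456.8 s
r = (mu*T^2/(4*pi^2))^(1/3) = (3.986e14 * 97456.8^2 / (4*pi^2))^(1/3)
r = 4.5772077e+07 m = 45772.0767 km
alt = r - R_E = 45772.0767 - 6371 = 39401.0767 km

39401.0767 km


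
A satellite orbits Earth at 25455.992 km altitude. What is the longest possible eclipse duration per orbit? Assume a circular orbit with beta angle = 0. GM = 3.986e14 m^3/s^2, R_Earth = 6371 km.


r = 31826.9920 km
T = 941.7885 min
Eclipse fraction = arcsin(R_E/r)/pi = arcsin(6371.0000/31826.9920)/pi
= arcsin(0.200176)/pi = 0.0641514
Eclipse duration = 0.0641514 * 941.7885 = 60.4170 min

60.4170 minutes


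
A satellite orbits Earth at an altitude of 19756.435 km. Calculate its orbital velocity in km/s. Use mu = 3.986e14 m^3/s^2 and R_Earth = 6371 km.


r = R_E + alt = 6371.0 + 19756.435 = 26127.4350 km = 2.6127435e+07 m
v = sqrt(mu/r) = sqrt(3.986e14 / 2.6127435e+07) = 3905.8923 m/s = 3.9059 km/s

3.9059 km/s


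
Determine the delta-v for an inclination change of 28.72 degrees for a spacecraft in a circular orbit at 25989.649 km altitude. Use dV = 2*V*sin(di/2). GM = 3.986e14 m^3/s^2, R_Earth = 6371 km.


r = 32360.6490 km = 3.2360649e+07 m
V = sqrt(mu/r) = 3509.6195 m/s
di = 28.72 deg = 0.5012586 rad
dV = 2*V*sin(di/2) = 2*3509.6195*sin(0.2506293)
dV = 1740.8669 m/s = 1.7409 km/s

1.7409 km/s


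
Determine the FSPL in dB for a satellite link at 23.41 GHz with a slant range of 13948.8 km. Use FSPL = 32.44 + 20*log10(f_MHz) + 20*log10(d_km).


f = 23.41 GHz = 23410.0000 MHz
d = 13948.8 km
FSPL = 32.44 + 20*log10(23410.0000) + 20*log10(13948.8)
FSPL = 32.44 + 87.3880 + 82.8907
FSPL = 202.7188 dB

202.7188 dB


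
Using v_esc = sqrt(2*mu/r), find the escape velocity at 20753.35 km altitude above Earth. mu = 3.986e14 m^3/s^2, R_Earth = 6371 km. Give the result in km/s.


r = 6371.0 + 20753.35 = 27124.3500 km = 2.712435e+07 m
v_esc = sqrt(2*mu/r) = sqrt(2*3.986e14 / 2.712435e+07)
v_esc = 5421.3067 m/s = 5.4213 km/s

5.4213 km/s


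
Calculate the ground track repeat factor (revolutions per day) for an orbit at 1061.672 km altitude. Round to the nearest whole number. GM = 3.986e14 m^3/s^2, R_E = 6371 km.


r = 7.432672e+06 m
T = 2*pi*sqrt(r^3/mu) = 6377.1800 s = 106.2863 min
revs/day = 1440 / 106.2863 = 13.5483
Rounded: 14 revolutions per day

14 revolutions per day


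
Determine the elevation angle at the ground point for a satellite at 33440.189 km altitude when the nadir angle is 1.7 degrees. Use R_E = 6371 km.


r = R_E + alt = 39811.1890 km
Law of sines in the satellite / Earth-center / ground-point triangle:
  sin(nadir)/R_E = sin(90 + el)/r  =>  cos(el) = (r/R_E)*sin(nadir)
cos(el) = (39811.1890 / 6371.0000) * sin(1.7 deg) = 0.1853788
el = arccos(0.1853788) = 79.3168 deg
(Earth-central angle = 90 - nadir - el = 8.9832 deg)

79.3168 degrees


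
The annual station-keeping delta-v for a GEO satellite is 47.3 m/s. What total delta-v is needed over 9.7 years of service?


dV = rate * years = 47.3 * 9.7
dV = 458.8100 m/s

458.8100 m/s


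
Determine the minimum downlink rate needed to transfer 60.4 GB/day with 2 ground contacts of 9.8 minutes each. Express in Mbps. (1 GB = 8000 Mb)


total contact time = 2 * 9.8 * 60 = 1176.0000 s
data = 60.4 GB = 483200.0000 Mb
rate = 483200.0000 / 1176.0000 = 410.8844 Mbps

410.8844 Mbps


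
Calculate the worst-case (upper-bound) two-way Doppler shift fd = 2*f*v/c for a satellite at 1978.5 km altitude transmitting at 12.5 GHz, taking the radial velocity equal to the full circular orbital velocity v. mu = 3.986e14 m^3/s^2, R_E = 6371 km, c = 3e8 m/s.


r = 8.3495e+06 m
v = sqrt(mu/r) = 6909.3694 m/s (worst-case radial velocity)
f = 12.5 GHz = 1.25e+10 Hz
fd = 2*f*v/c = 2*1.25e+10*6909.3694/3.0e+08
fd = 575780.7839 Hz

575780.7839 Hz


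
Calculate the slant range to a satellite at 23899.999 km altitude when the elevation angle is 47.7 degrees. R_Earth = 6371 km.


h = 23899.999 km, el = 47.7 deg
d = -R_E*sin(el) + sqrt((R_E*sin(el))^2 + 2*R_E*h + h^2)
d = -6371.0000*sin(0.8325221) + sqrt((6371.0000*0.7396311)^2 + 2*6371.0000*23899.999 + 23899.999^2)
d = 25253.5986 km

25253.5986 km


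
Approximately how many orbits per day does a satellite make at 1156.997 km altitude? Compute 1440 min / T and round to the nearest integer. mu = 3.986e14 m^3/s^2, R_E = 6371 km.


r = 7.527997e+06 m
T = 2*pi*sqrt(r^3/mu) = 6500.2547 s = 108.3376 min
revs/day = 1440 / 108.3376 = 13.2918
Rounded: 13 revolutions per day

13 revolutions per day


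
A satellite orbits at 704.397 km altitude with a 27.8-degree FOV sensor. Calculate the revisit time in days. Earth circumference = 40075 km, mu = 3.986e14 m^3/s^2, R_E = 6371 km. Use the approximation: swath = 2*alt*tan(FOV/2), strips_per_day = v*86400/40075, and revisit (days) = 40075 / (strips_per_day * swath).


swath = 2*704.397*tan(0.2426008) = 348.6413 km
v = sqrt(mu/r) = 7505.7352 m/s = 7.5057 km/s
strips/day = v*86400/40075 = 7.5057*86400/40075 = 16.1820
coverage/day = strips * swath = 16.1820 * 348.6413 = 5641.7293 km
revisit = 40075 / 5641.7293 = 7.1033 days

7.1033 days


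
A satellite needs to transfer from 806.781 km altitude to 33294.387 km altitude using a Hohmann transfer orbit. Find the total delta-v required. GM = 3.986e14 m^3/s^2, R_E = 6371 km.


r1 = 7177.7810 km = 7.177781e+06 m
r2 = 39665.3870 km = 3.9665387e+07 m
dv1 = sqrt(mu/r1)*(sqrt(2*r2/(r1+r2)) - 1) = 2245.7442 m/s
dv2 = sqrt(mu/r2)*(1 - sqrt(2*r1/(r1+r2))) = 1415.1363 m/s
total dv = |dv1| + |dv2| = 2245.7442 + 1415.1363 = 3660.8805 m/s = 3.6609 km/s

3.6609 km/s


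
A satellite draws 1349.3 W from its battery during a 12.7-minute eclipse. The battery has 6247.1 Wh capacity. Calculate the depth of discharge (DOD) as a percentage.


E_used = P * t / 60 = 1349.3 * 12.7 / 60 = 285.6018 Wh
DOD = E_used / E_total * 100 = 285.6018 / 6247.1 * 100
DOD = 4.5718 %

4.5718 %


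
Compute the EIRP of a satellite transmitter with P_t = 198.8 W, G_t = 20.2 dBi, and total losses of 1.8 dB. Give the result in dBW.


Pt = 198.8 W = 22.9842 dBW
EIRP = Pt_dBW + Gt - losses = 22.9842 + 20.2 - 1.8 = 41.3842 dBW

41.3842 dBW


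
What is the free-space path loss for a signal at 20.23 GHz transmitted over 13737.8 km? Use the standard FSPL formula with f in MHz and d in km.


f = 20.23 GHz = 20230.0000 MHz
d = 13737.8 km
FSPL = 32.44 + 20*log10(20230.0000) + 20*log10(13737.8)
FSPL = 32.44 + 86.1199 + 82.7583
FSPL = 201.3183 dB

201.3183 dB


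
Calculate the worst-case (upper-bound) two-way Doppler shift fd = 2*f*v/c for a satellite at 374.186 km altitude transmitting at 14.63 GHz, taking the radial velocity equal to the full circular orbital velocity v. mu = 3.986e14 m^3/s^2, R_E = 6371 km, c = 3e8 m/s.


r = 6.745186e+06 m
v = sqrt(mu/r) = 7687.2620 m/s (worst-case radial velocity)
f = 14.63 GHz = 1.463e+10 Hz
fd = 2*f*v/c = 2*1.463e+10*7687.2620/3.0e+08
fd = 749764.2855 Hz

749764.2855 Hz


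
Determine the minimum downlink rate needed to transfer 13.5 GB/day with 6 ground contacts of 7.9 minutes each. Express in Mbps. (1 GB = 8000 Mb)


total contact time = 6 * 7.9 * 60 = 2844.0000 s
data = 13.5 GB = 108000.0000 Mb
rate = 108000.0000 / 2844.0000 = 37.9747 Mbps

37.9747 Mbps


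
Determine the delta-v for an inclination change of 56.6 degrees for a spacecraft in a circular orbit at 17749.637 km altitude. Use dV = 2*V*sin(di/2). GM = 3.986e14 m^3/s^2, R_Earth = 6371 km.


r = 24120.6370 km = 2.4120637e+07 m
V = sqrt(mu/r) = 4065.1283 m/s
di = 56.6 deg = 0.9878564 rad
dV = 2*V*sin(di/2) = 2*4065.1283*sin(0.4939282)
dV = 3854.4588 m/s = 3.8545 km/s

3.8545 km/s


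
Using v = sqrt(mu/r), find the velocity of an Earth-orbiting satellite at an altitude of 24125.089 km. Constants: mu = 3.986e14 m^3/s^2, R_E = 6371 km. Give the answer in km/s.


r = R_E + alt = 6371.0 + 24125.089 = 30496.0890 km = 3.0496089e+07 m
v = sqrt(mu/r) = sqrt(3.986e14 / 3.0496089e+07) = 3615.3186 m/s = 3.6153 km/s

3.6153 km/s


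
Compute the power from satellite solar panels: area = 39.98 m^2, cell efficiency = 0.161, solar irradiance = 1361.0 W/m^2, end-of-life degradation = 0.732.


P = area * eta * S * degradation
P = 39.98 * 0.161 * 1361.0 * 0.732
P = 6412.6549 W

6412.6549 W


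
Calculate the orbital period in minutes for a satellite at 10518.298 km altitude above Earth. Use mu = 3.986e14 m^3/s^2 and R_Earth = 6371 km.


r = 16889.2980 km = 1.6889298e+07 m
T = 2*pi*sqrt(r^3/mu) = 2*pi*sqrt(4.817645e+21 / 3.986e14)
T = 21843.8215 s = 364.0637 min

364.0637 minutes


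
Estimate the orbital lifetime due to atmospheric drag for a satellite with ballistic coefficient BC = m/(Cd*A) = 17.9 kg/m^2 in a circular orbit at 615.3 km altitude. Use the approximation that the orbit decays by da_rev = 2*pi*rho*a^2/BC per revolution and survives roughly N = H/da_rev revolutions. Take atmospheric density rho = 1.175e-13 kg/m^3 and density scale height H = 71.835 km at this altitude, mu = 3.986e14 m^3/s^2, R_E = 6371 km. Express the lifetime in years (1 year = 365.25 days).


a = R_E + alt = 6986.3000 km = 6.9863e+06 m
da_rev = 2*pi*rho*a^2/BC = 2*pi*1.175e-13*(6.9863e+06)^2/17.9 = 2.013071 m per revolution
N = H/da_rev = 71835.0000 m / 2.013071 m = 35684.2793 revolutions
P = 2*pi*sqrt(a^3/mu) = 5811.4174 s
lifetime = N*P = 35684.2793 * 5811.4174 = 2.0737624e+08 s = 2400.1880 days
years = 2400.1880 / 365.25 = 6.5714 years

6.5714 years


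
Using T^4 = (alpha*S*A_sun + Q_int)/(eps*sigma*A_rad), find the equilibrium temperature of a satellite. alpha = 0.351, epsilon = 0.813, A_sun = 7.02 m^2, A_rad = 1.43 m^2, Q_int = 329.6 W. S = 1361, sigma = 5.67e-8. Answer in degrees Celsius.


Numerator = alpha*S*A_sun + Q_int = 0.351*1361*7.02 + 329.6 = 3683.1312 W
Denominator = eps*sigma*A_rad = 0.813*5.67e-8*1.43 = 6.5918853e-08 W/K^4
T^4 = 5.5873715e+10 K^4
T = 486.1854 K = 213.0354 C

213.0354 degrees Celsius


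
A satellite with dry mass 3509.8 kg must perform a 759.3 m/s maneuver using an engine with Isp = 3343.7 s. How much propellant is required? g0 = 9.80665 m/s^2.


ve = Isp * g0 = 3343.7 * 9.80665 = 32790.495605 m/s
mass ratio = exp(dv/ve) = exp(759.3/32790.495605) = 1.02342628
m_prop = m_dry * (mr - 1) = 3509.8 * (1.02342628 - 1)
m_prop = 82.2216 kg

82.2216 kg


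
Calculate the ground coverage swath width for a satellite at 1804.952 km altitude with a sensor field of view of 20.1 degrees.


FOV = 20.1 deg = 0.3508112 rad
swath = 2 * alt * tan(FOV/2) = 2 * 1804.952 * tan(0.1754056)
swath = 2 * 1804.952 * 0.1772269
swath = 639.7722 km

639.7722 km


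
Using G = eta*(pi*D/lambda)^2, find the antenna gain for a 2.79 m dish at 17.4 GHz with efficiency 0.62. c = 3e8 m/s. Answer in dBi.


lambda = c/f = 3e8 / 1.74e+10 = 0.01724138 m
G = eta*(pi*D/lambda)^2 = 0.62*(pi*2.79/0.01724138)^2
G = 160234.4259 (linear)
G = 10*log10(160234.4259) = 52.0476 dBi

52.0476 dBi


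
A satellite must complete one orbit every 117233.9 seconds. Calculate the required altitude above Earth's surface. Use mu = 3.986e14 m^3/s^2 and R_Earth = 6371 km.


T = 117233.9 s
r = (mu*T^2/(4*pi^2))^(1/3) = (3.986e14 * 117233.9^2 / (4*pi^2))^(1/3)
r = 5.1771966e+07 m = 51771.9665 km
alt = r - R_E = 51771.9665 - 6371 = 45400.9665 km

45400.9665 km


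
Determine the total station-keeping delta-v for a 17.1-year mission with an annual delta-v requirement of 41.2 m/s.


dV = rate * years = 41.2 * 17.1
dV = 704.5200 m/s

704.5200 m/s


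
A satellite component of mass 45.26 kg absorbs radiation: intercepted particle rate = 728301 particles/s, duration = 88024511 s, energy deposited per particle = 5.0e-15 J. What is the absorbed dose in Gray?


Total energy deposited = rate * time * E_per
  = 728301 * 88024511 * 5.0e-15 = 0.3205417 J
Dose = E_total / mass = 0.3205417 / 45.26
Dose = 0.007082229 Gy

0.0071 Gy


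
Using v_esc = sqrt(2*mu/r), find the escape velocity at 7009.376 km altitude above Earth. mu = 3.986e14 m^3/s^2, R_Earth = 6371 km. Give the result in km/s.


r = 6371.0 + 7009.376 = 13380.3760 km = 1.3380376e+07 m
v_esc = sqrt(2*mu/r) = sqrt(2*3.986e14 / 1.3380376e+07)
v_esc = 7718.7946 m/s = 7.7188 km/s

7.7188 km/s


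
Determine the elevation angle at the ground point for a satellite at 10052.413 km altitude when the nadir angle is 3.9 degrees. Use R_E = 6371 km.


r = R_E + alt = 16423.4130 km
Law of sines in the satellite / Earth-center / ground-point triangle:
  sin(nadir)/R_E = sin(90 + el)/r  =>  cos(el) = (r/R_E)*sin(nadir)
cos(el) = (16423.4130 / 6371.0000) * sin(3.9 deg) = 0.1753325
el = arccos(0.1753325) = 79.9020 deg
(Earth-central angle = 90 - nadir - el = 6.1980 deg)

79.9020 degrees


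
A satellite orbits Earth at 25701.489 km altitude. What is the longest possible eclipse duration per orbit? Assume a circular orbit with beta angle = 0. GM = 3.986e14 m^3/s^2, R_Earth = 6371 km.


r = 32072.4890 km
T = 952.7061 min
Eclipse fraction = arcsin(R_E/r)/pi = arcsin(6371.0000/32072.4890)/pi
= arcsin(0.1986438)/pi = 0.06365367
Eclipse duration = 0.06365367 * 952.7061 = 60.6432 min

60.6432 minutes


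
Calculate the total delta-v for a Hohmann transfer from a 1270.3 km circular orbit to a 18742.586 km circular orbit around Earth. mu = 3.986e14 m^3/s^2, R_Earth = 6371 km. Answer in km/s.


r1 = 7641.3000 km = 7.6413e+06 m
r2 = 25113.5860 km = 2.5113586e+07 m
dv1 = sqrt(mu/r1)*(sqrt(2*r2/(r1+r2)) - 1) = 1721.2238 m/s
dv2 = sqrt(mu/r2)*(1 - sqrt(2*r1/(r1+r2))) = 1262.6635 m/s
total dv = |dv1| + |dv2| = 1721.2238 + 1262.6635 = 2983.8873 m/s = 2.9839 km/s

2.9839 km/s


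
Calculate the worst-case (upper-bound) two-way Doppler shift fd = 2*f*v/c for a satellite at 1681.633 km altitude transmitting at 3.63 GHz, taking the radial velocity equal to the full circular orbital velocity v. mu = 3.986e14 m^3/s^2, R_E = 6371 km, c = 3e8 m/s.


r = 8.052633e+06 m
v = sqrt(mu/r) = 7035.5766 m/s (worst-case radial velocity)
f = 3.63 GHz = 3.63e+09 Hz
fd = 2*f*v/c = 2*3.63e+09*7035.5766/3.0e+08
fd = 170260.9530 Hz

170260.9530 Hz


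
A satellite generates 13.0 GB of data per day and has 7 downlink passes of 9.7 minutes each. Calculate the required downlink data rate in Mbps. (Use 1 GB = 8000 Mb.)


total contact time = 7 * 9.7 * 60 = 4074.0000 s
data = 13.0 GB = 104000.0000 Mb
rate = 104000.0000 / 4074.0000 = 25.5277 Mbps

25.5277 Mbps


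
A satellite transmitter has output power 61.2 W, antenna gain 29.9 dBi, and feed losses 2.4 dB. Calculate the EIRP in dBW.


Pt = 61.2 W = 17.8675 dBW
EIRP = Pt_dBW + Gt - losses = 17.8675 + 29.9 - 2.4 = 45.3675 dBW

45.3675 dBW


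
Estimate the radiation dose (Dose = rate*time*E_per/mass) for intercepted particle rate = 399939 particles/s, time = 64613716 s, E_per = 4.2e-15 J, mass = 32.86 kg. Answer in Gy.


Total energy deposited = rate * time * E_per
  = 399939 * 64613716 * 4.2e-15 = 0.1085345 J
Dose = E_total / mass = 0.1085345 / 32.86
Dose = 0.003302936 Gy

0.0033 Gy


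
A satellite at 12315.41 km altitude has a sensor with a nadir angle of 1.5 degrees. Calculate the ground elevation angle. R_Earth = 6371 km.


r = R_E + alt = 18686.4100 km
Law of sines in the satellite / Earth-center / ground-point triangle:
  sin(nadir)/R_E = sin(90 + el)/r  =>  cos(el) = (r/R_E)*sin(nadir)
cos(el) = (18686.4100 / 6371.0000) * sin(1.5 deg) = 0.07677809
el = arccos(0.07677809) = 85.5966 deg
(Earth-central angle = 90 - nadir - el = 2.9034 deg)

85.5966 degrees


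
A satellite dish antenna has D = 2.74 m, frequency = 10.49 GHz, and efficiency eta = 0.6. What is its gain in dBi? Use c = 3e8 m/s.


lambda = c/f = 3e8 / 1.049e+10 = 0.02859867 m
G = eta*(pi*D/lambda)^2 = 0.6*(pi*2.74/0.02859867)^2
G = 54357.6394 (linear)
G = 10*log10(54357.6394) = 47.3526 dBi

47.3526 dBi


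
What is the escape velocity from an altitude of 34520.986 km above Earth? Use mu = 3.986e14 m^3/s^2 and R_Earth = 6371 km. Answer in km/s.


r = 6371.0 + 34520.986 = 40891.9860 km = 4.0891986e+07 m
v_esc = sqrt(2*mu/r) = sqrt(2*3.986e14 / 4.0891986e+07)
v_esc = 4415.3440 m/s = 4.4153 km/s

4.4153 km/s


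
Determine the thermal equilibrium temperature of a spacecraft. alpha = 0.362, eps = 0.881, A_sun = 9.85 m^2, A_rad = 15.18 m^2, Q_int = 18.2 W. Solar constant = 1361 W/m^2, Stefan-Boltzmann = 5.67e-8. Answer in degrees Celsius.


Numerator = alpha*S*A_sun + Q_int = 0.362*1361*9.85 + 18.2 = 4871.1177 W
Denominator = eps*sigma*A_rad = 0.881*5.67e-8*15.18 = 7.5828199e-07 W/K^4
T^4 = 6.4238869e+09 K^4
T = 283.1063 K = 9.9563 C

9.9563 degrees Celsius


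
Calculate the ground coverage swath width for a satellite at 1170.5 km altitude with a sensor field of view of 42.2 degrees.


FOV = 42.2 deg = 0.7365289 rad
swath = 2 * alt * tan(FOV/2) = 2 * 1170.5 * tan(0.3682645)
swath = 2 * 1170.5 * 0.3858679
swath = 903.3167 km

903.3167 km


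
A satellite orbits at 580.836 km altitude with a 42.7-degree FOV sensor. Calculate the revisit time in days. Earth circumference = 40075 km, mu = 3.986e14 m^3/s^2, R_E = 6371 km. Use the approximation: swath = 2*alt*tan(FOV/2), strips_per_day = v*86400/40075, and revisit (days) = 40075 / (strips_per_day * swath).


swath = 2*580.836*tan(0.3726278) = 454.0852 km
v = sqrt(mu/r) = 7572.1444 m/s = 7.5721 km/s
strips/day = v*86400/40075 = 7.5721*86400/40075 = 16.3252
coverage/day = strips * swath = 16.3252 * 454.0852 = 7413.0423 km
revisit = 40075 / 7413.0423 = 5.4060 days

5.4060 days


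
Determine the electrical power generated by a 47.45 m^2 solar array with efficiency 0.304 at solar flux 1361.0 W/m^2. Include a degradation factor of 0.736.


P = area * eta * S * degradation
P = 47.45 * 0.304 * 1361.0 * 0.736
P = 14449.2645 W

14449.2645 W


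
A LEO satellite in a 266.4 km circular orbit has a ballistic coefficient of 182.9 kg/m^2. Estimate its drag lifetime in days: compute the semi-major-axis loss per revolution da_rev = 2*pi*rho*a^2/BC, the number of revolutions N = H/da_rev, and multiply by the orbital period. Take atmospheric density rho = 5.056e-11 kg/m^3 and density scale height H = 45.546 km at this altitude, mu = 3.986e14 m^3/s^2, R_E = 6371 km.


a = R_E + alt = 6637.4000 km = 6.6374e+06 m
da_rev = 2*pi*rho*a^2/BC = 2*pi*5.056e-11*(6.6374e+06)^2/182.9 = 76.518987 m per revolution
N = H/da_rev = 45546.0000 m / 76.518987 m = 595.2248 revolutions
P = 2*pi*sqrt(a^3/mu) = 5381.5603 s
lifetime = N*P = 595.2248 * 5381.5603 = 3.2032382e+06 s = 37.0745 days

37.0745 days


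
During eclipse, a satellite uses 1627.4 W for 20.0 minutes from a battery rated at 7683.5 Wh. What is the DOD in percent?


E_used = P * t / 60 = 1627.4 * 20.0 / 60 = 542.4667 Wh
DOD = E_used / E_total * 100 = 542.4667 / 7683.5 * 100
DOD = 7.0602 %

7.0602 %


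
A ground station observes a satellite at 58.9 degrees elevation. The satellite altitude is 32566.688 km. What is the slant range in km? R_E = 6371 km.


h = 32566.688 km, el = 58.9 deg
d = -R_E*sin(el) + sqrt((R_E*sin(el))^2 + 2*R_E*h + h^2)
d = -6371.0000*sin(1.0280) + sqrt((6371.0000*0.8562671)^2 + 2*6371.0000*32566.688 + 32566.688^2)
d = 33343.0981 km

33343.0981 km


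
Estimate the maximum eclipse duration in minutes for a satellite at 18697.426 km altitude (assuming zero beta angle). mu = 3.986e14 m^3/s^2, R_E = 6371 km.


r = 25068.4260 km
T = 658.3405 min
Eclipse fraction = arcsin(R_E/r)/pi = arcsin(6371.0000/25068.4260)/pi
= arcsin(0.2541444)/pi = 0.08179385
Eclipse duration = 0.08179385 * 658.3405 = 53.8482 min

53.8482 minutes


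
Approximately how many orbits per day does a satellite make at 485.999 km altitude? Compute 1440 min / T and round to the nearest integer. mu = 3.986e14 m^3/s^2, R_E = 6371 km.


r = 6.856999e+06 m
T = 2*pi*sqrt(r^3/mu) = 5650.8314 s = 94.1805 min
revs/day = 1440 / 94.1805 = 15.2898
Rounded: 15 revolutions per day

15 revolutions per day


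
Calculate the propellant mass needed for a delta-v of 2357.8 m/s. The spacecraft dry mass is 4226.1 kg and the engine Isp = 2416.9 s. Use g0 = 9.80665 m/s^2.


ve = Isp * g0 = 2416.9 * 9.80665 = 23701.692385 m/s
mass ratio = exp(dv/ve) = exp(2357.8/23701.692385) = 1.10459431
m_prop = m_dry * (mr - 1) = 4226.1 * (1.10459431 - 1)
m_prop = 442.0260 kg

442.0260 kg


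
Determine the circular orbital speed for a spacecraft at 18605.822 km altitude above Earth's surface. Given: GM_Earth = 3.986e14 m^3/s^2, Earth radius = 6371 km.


r = R_E + alt = 6371.0 + 18605.822 = 24976.8220 km = 2.4976822e+07 m
v = sqrt(mu/r) = sqrt(3.986e14 / 2.4976822e+07) = 3994.8461 m/s = 3.9948 km/s

3.9948 km/s


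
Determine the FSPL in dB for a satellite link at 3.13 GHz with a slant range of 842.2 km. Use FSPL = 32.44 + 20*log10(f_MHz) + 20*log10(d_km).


f = 3.13 GHz = 3130.0000 MHz
d = 842.2 km
FSPL = 32.44 + 20*log10(3130.0000) + 20*log10(842.2)
FSPL = 32.44 + 69.9109 + 58.5083
FSPL = 160.8592 dB

160.8592 dB


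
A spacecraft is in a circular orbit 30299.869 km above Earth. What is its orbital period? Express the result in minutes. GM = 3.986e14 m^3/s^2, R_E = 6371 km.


r = 36670.8690 km = 3.6670869e+07 m
T = 2*pi*sqrt(r^3/mu) = 2*pi*sqrt(4.9313248e+22 / 3.986e14)
T = 69886.4570 s = 1164.7743 min

1164.7743 minutes


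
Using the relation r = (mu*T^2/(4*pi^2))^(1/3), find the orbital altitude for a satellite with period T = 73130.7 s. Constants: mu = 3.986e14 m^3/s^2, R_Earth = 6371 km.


T = 73130.7 s
r = (mu*T^2/(4*pi^2))^(1/3) = (3.986e14 * 73130.7^2 / (4*pi^2))^(1/3)
r = 3.7797146e+07 m = 37797.1458 km
alt = r - R_E = 37797.1458 - 6371 = 31426.1458 km

31426.1458 km


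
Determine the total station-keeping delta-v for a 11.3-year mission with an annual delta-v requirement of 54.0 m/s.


dV = rate * years = 54.0 * 11.3
dV = 610.2000 m/s

610.2000 m/s


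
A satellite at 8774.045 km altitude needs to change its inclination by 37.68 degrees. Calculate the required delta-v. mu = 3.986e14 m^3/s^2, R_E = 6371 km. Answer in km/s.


r = 15145.0450 km = 1.5145045e+07 m
V = sqrt(mu/r) = 5130.1890 m/s
di = 37.68 deg = 0.6576401 rad
dV = 2*V*sin(di/2) = 2*5130.1890*sin(0.32882)
dV = 3313.3480 m/s = 3.3133 km/s

3.3133 km/s


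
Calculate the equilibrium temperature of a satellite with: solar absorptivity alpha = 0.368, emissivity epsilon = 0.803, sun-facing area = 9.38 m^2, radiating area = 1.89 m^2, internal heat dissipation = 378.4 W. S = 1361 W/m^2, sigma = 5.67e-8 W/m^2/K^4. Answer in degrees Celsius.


Numerator = alpha*S*A_sun + Q_int = 0.368*1361*9.38 + 378.4 = 5076.3542 W
Denominator = eps*sigma*A_rad = 0.803*5.67e-8*1.89 = 8.6051889e-08 W/K^4
T^4 = 5.8991782e+10 K^4
T = 492.8308 K = 219.6808 C

219.6808 degrees Celsius


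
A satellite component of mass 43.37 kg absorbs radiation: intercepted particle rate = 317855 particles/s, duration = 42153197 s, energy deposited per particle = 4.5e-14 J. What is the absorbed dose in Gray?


Total energy deposited = rate * time * E_per
  = 317855 * 42153197 * 4.5e-14 = 0.6029372 J
Dose = E_total / mass = 0.6029372 / 43.37
Dose = 0.01390217 Gy

0.0139 Gy


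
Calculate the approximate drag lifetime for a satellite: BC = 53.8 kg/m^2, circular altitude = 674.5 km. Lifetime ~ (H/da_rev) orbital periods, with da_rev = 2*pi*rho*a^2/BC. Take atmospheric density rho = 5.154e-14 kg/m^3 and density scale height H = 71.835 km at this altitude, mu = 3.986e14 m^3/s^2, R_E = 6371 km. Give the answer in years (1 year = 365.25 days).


a = R_E + alt = 7045.5000 km = 7.0455e+06 m
da_rev = 2*pi*rho*a^2/BC = 2*pi*5.154e-14*(7.0455e+06)^2/53.8 = 0.298789716 m per revolution
N = H/da_rev = 71835.0000 m / 0.298789716 m = 240419.9213 revolutions
P = 2*pi*sqrt(a^3/mu) = 5885.4402 s
lifetime = N*P = 240419.9213 * 5885.4402 = 1.4149771e+09 s = 16377.0494 days
years = 16377.0494 / 365.25 = 44.8379 years

44.8379 years


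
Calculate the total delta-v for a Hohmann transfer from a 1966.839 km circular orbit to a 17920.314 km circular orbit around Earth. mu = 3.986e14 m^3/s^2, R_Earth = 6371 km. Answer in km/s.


r1 = 8337.8390 km = 8.337839e+06 m
r2 = 24291.3140 km = 2.4291314e+07 m
dv1 = sqrt(mu/r1)*(sqrt(2*r2/(r1+r2)) - 1) = 1522.6345 m/s
dv2 = sqrt(mu/r2)*(1 - sqrt(2*r1/(r1+r2))) = 1154.9323 m/s
total dv = |dv1| + |dv2| = 1522.6345 + 1154.9323 = 2677.5668 m/s = 2.6776 km/s

2.6776 km/s


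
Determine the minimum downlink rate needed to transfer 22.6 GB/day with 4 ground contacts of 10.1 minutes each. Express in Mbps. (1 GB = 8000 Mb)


total contact time = 4 * 10.1 * 60 = 2424.0000 s
data = 22.6 GB = 180800.0000 Mb
rate = 180800.0000 / 2424.0000 = 74.5875 Mbps

74.5875 Mbps


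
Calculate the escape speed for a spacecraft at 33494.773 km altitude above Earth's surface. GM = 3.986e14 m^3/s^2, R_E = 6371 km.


r = 6371.0 + 33494.773 = 39865.7730 km = 3.9865773e+07 m
v_esc = sqrt(2*mu/r) = sqrt(2*3.986e14 / 3.9865773e+07)
v_esc = 4471.8121 m/s = 4.4718 km/s

4.4718 km/s


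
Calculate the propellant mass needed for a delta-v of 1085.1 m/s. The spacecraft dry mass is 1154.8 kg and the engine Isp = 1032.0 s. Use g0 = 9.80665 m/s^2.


ve = Isp * g0 = 1032.0 * 9.80665 = 10120.462800 m/s
mass ratio = exp(dv/ve) = exp(1085.1/10120.462800) = 1.11317736
m_prop = m_dry * (mr - 1) = 1154.8 * (1.11317736 - 1)
m_prop = 130.6972 kg

130.6972 kg


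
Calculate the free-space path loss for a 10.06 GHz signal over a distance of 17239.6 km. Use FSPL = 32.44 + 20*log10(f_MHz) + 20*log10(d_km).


f = 10.06 GHz = 10060.0000 MHz
d = 17239.6 km
FSPL = 32.44 + 20*log10(10060.0000) + 20*log10(17239.6)
FSPL = 32.44 + 80.0520 + 84.7305
FSPL = 197.2225 dB

197.2225 dB


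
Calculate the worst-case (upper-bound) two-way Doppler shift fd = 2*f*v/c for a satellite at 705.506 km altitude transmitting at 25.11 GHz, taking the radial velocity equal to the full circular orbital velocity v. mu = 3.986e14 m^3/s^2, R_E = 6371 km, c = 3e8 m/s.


r = 7.076506e+06 m
v = sqrt(mu/r) = 7505.1471 m/s (worst-case radial velocity)
f = 25.11 GHz = 2.511e+10 Hz
fd = 2*f*v/c = 2*2.511e+10*7505.1471/3.0e+08
fd = 1.2563616e+06 Hz

1.2564e+06 Hz


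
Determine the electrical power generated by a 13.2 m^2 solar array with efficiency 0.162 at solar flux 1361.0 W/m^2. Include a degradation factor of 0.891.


P = area * eta * S * degradation
P = 13.2 * 0.162 * 1361.0 * 0.891
P = 2593.1329 W

2593.1329 W


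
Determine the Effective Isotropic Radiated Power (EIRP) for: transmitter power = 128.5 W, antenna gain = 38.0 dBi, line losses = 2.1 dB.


Pt = 128.5 W = 21.0890 dBW
EIRP = Pt_dBW + Gt - losses = 21.0890 + 38.0 - 2.1 = 56.9890 dBW

56.9890 dBW


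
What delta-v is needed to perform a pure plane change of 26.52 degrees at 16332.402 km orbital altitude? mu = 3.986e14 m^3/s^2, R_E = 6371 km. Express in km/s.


r = 22703.4020 km = 2.2703402e+07 m
V = sqrt(mu/r) = 4190.0883 m/s
di = 26.52 deg = 0.4628613 rad
dV = 2*V*sin(di/2) = 2*4190.0883*sin(0.2314307)
dV = 1922.1634 m/s = 1.9222 km/s

1.9222 km/s


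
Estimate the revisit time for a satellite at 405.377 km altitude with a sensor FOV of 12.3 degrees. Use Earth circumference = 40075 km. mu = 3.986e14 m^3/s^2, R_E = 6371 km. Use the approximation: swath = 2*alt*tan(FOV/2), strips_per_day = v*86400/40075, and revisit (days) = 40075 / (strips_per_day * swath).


swath = 2*405.377*tan(0.1073377) = 87.3603 km
v = sqrt(mu/r) = 7669.5497 m/s = 7.6695 km/s
strips/day = v*86400/40075 = 7.6695*86400/40075 = 16.5352
coverage/day = strips * swath = 16.5352 * 87.3603 = 1444.5216 km
revisit = 40075 / 1444.5216 = 27.7427 days

27.7427 days


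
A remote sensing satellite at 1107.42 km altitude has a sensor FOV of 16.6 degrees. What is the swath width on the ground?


FOV = 16.6 deg = 0.2897247 rad
swath = 2 * alt * tan(FOV/2) = 2 * 1107.42 * tan(0.1448623)
swath = 2 * 1107.42 * 0.1458842
swath = 323.1102 km

323.1102 km


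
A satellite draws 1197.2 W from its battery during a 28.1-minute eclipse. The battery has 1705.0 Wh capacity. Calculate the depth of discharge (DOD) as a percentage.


E_used = P * t / 60 = 1197.2 * 28.1 / 60 = 560.6887 Wh
DOD = E_used / E_total * 100 = 560.6887 / 1705.0 * 100
DOD = 32.8850 %

32.8850 %


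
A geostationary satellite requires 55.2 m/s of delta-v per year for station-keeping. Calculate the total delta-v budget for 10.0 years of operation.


dV = rate * years = 55.2 * 10.0
dV = 552.0000 m/s

552.0000 m/s


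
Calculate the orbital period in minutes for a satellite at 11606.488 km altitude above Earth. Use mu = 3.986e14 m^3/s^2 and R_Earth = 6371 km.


r = 17977.4880 km = 1.7977488e+07 m
T = 2*pi*sqrt(r^3/mu) = 2*pi*sqrt(5.8101457e+21 / 3.986e14)
T = 23988.5906 s = 399.8098 min

399.8098 minutes


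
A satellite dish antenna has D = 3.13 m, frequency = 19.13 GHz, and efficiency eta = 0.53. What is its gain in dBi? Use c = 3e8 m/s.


lambda = c/f = 3e8 / 1.913e+10 = 0.01568217 m
G = eta*(pi*D/lambda)^2 = 0.53*(pi*3.13/0.01568217)^2
G = 208377.9306 (linear)
G = 10*log10(208377.9306) = 53.1885 dBi

53.1885 dBi


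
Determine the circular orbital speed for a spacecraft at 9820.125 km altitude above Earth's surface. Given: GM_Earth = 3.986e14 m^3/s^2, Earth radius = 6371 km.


r = R_E + alt = 6371.0 + 9820.125 = 16191.1250 km = 1.6191125e+07 m
v = sqrt(mu/r) = sqrt(3.986e14 / 1.6191125e+07) = 4961.6958 m/s = 4.9617 km/s

4.9617 km/s


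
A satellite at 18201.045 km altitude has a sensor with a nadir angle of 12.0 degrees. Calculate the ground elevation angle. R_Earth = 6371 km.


r = R_E + alt = 24572.0450 km
Law of sines in the satellite / Earth-center / ground-point triangle:
  sin(nadir)/R_E = sin(90 + el)/r  =>  cos(el) = (r/R_E)*sin(nadir)
cos(el) = (24572.0450 / 6371.0000) * sin(12.0 deg) = 0.801886
el = arccos(0.801886) = 36.6894 deg
(Earth-central angle = 90 - nadir - el = 41.3106 deg)

36.6894 degrees


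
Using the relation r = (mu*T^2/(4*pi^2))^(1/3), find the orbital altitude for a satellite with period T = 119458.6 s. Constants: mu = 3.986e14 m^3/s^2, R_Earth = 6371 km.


T = 119458.6 s
r = (mu*T^2/(4*pi^2))^(1/3) = (3.986e14 * 119458.6^2 / (4*pi^2))^(1/3)
r = 5.2424883e+07 m = 52424.8826 km
alt = r - R_E = 52424.8826 - 6371 = 46053.8826 km

46053.8826 km


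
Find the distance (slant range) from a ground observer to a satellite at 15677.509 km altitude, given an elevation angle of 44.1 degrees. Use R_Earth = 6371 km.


h = 15677.509 km, el = 44.1 deg
d = -R_E*sin(el) + sqrt((R_E*sin(el))^2 + 2*R_E*h + h^2)
d = -6371.0000*sin(0.7696902) + sqrt((6371.0000*0.6959128)^2 + 2*6371.0000*15677.509 + 15677.509^2)
d = 17134.9383 km

17134.9383 km


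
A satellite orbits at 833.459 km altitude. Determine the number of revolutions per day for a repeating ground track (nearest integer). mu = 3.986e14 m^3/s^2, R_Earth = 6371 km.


r = 7.204459e+06 m
T = 2*pi*sqrt(r^3/mu) = 6085.7384 s = 101.4290 min
revs/day = 1440 / 101.4290 = 14.1971
Rounded: 14 revolutions per day

14 revolutions per day


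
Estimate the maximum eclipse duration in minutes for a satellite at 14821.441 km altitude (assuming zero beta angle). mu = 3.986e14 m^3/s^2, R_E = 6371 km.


r = 21192.4410 km
T = 511.7189 min
Eclipse fraction = arcsin(R_E/r)/pi = arcsin(6371.0000/21192.4410)/pi
= arcsin(0.3006261)/pi = 0.09719561
Eclipse duration = 0.09719561 * 511.7189 = 49.7368 min

49.7368 minutes


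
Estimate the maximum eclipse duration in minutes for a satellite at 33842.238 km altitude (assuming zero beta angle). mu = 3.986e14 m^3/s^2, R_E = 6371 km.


r = 40213.2380 km
T = 1337.5608 min
Eclipse fraction = arcsin(R_E/r)/pi = arcsin(6371.0000/40213.2380)/pi
= arcsin(0.1584304)/pi = 0.05064335
Eclipse duration = 0.05064335 * 1337.5608 = 67.7386 min

67.7386 minutes


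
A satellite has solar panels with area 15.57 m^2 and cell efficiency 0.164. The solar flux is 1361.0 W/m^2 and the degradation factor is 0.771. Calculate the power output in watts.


P = area * eta * S * degradation
P = 15.57 * 0.164 * 1361.0 * 0.771
P = 2679.4457 W

2679.4457 W


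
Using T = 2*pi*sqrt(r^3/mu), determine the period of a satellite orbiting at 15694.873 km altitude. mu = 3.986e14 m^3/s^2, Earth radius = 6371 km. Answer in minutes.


r = 22065.8730 km = 2.2065873e+07 m
T = 2*pi*sqrt(r^3/mu) = 2*pi*sqrt(1.0743934e+22 / 3.986e14)
T = 32620.6712 s = 543.6779 min

543.6779 minutes


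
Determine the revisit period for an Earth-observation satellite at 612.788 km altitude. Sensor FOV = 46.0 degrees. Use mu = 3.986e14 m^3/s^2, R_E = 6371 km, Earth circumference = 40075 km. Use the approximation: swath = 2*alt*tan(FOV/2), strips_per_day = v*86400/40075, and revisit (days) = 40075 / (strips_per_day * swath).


swath = 2*612.788*tan(0.4014257) = 520.2261 km
v = sqrt(mu/r) = 7554.8026 m/s = 7.5548 km/s
strips/day = v*86400/40075 = 7.5548*86400/40075 = 16.2878
coverage/day = strips * swath = 16.2878 * 520.2261 = 8473.3571 km
revisit = 40075 / 8473.3571 = 4.7295 days

4.7295 days


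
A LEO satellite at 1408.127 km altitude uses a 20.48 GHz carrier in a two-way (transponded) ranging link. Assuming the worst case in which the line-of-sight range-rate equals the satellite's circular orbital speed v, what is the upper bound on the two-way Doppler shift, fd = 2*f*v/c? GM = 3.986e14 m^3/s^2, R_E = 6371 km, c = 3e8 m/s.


r = 7.779127e+06 m
v = sqrt(mu/r) = 7158.1899 m/s (worst-case radial velocity)
f = 20.48 GHz = 2.048e+10 Hz
fd = 2*f*v/c = 2*2.048e+10*7158.1899/3.0e+08
fd = 977331.5292 Hz

977331.5292 Hz


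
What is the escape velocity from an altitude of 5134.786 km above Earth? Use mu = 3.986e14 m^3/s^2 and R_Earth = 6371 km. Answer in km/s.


r = 6371.0 + 5134.786 = 11505.7860 km = 1.1505786e+07 m
v_esc = sqrt(2*mu/r) = sqrt(2*3.986e14 / 1.1505786e+07)
v_esc = 8323.8740 m/s = 8.3239 km/s

8.3239 km/s


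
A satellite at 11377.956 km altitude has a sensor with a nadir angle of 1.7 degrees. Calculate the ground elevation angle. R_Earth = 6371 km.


r = R_E + alt = 17748.9560 km
Law of sines in the satellite / Earth-center / ground-point triangle:
  sin(nadir)/R_E = sin(90 + el)/r  =>  cos(el) = (r/R_E)*sin(nadir)
cos(el) = (17748.9560 / 6371.0000) * sin(1.7 deg) = 0.08264713
el = arccos(0.08264713) = 85.2593 deg
(Earth-central angle = 90 - nadir - el = 3.0407 deg)

85.2593 degrees


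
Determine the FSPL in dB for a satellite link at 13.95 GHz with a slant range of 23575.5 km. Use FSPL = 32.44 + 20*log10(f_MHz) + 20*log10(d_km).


f = 13.95 GHz = 13950.0000 MHz
d = 23575.5 km
FSPL = 32.44 + 20*log10(13950.0000) + 20*log10(23575.5)
FSPL = 32.44 + 82.8915 + 87.4492
FSPL = 202.7807 dB

202.7807 dB


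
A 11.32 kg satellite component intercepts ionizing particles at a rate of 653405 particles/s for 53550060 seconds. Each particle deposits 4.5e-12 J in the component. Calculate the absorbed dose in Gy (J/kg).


Total energy deposited = rate * time * E_per
  = 653405 * 53550060 * 4.5e-12 = 157.4544 J
Dose = E_total / mass = 157.4544 / 11.32
Dose = 13.9094 Gy

13.9094 Gy


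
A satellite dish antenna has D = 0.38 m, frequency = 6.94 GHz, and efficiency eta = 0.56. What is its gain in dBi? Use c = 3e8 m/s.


lambda = c/f = 3e8 / 6.94e+09 = 0.04322767 m
G = eta*(pi*D/lambda)^2 = 0.56*(pi*0.38/0.04322767)^2
G = 427.1018 (linear)
G = 10*log10(427.1018) = 26.3053 dBi

26.3053 dBi


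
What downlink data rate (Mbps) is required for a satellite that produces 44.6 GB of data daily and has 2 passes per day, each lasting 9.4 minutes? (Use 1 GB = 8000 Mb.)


total contact time = 2 * 9.4 * 60 = 1128.0000 s
data = 44.6 GB = 356800.0000 Mb
rate = 356800.0000 / 1128.0000 = 316.3121 Mbps

316.3121 Mbps


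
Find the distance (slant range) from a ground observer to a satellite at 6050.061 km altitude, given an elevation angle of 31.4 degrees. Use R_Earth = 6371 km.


h = 6050.061 km, el = 31.4 deg
d = -R_E*sin(el) + sqrt((R_E*sin(el))^2 + 2*R_E*h + h^2)
d = -6371.0000*sin(0.5480334) + sqrt((6371.0000*0.5210096)^2 + 2*6371.0000*6050.061 + 6050.061^2)
d = 7848.0652 km

7848.0652 km


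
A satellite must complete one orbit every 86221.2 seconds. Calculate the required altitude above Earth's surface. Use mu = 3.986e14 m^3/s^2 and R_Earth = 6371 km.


T = 86221.2 s
r = (mu*T^2/(4*pi^2))^(1/3) = (3.986e14 * 86221.2^2 / (4*pi^2))^(1/3)
r = 4.2182783e+07 m = 42182.7829 km
alt = r - R_E = 42182.7829 - 6371 = 35811.7829 km

35811.7829 km


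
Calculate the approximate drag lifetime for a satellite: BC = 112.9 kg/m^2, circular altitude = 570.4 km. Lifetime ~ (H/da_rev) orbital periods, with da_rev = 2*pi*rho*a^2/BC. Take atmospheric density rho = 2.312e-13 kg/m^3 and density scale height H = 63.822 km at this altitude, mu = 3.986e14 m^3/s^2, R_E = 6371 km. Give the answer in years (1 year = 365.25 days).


a = R_E + alt = 6941.4000 km = 6.9414e+06 m
da_rev = 2*pi*rho*a^2/BC = 2*pi*2.312e-13*(6.9414e+06)^2/112.9 = 0.619966038 m per revolution
N = H/da_rev = 63822.0000 m / 0.619966038 m = 102944.3488 revolutions
P = 2*pi*sqrt(a^3/mu) = 5755.4837 s
lifetime = N*P = 102944.3488 * 5755.4837 = 5.9249452e+08 s = 6857.5755 days
years = 6857.5755 / 365.25 = 18.7750 years

18.7750 years


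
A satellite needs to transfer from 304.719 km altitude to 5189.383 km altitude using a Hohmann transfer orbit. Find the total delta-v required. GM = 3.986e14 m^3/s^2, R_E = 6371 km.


r1 = 6675.7190 km = 6.675719e+06 m
r2 = 11560.3830 km = 1.1560383e+07 m
dv1 = sqrt(mu/r1)*(sqrt(2*r2/(r1+r2)) - 1) = 973.5557 m/s
dv2 = sqrt(mu/r2)*(1 - sqrt(2*r1/(r1+r2))) = 847.5948 m/s
total dv = |dv1| + |dv2| = 973.5557 + 847.5948 = 1821.1505 m/s = 1.8212 km/s

1.8212 km/s


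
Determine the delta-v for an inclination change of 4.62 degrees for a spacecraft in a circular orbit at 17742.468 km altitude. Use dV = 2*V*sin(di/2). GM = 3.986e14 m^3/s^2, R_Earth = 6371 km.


r = 24113.4680 km = 2.4113468e+07 m
V = sqrt(mu/r) = 4065.7326 m/s
di = 4.62 deg = 0.08063421 rad
dV = 2*V*sin(di/2) = 2*4065.7326*sin(0.04031711)
dV = 327.7483 m/s = 0.3277483 km/s

0.3277 km/s


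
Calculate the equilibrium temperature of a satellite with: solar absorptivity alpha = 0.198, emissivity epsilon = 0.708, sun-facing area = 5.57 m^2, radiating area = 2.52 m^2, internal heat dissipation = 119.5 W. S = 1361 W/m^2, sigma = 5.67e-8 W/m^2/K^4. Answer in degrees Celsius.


Numerator = alpha*S*A_sun + Q_int = 0.198*1361*5.57 + 119.5 = 1620.4925 W
Denominator = eps*sigma*A_rad = 0.708*5.67e-8*2.52 = 1.0116187e-07 W/K^4
T^4 = 1.6018807e+10 K^4
T = 355.7603 K = 82.6103 C

82.6103 degrees Celsius


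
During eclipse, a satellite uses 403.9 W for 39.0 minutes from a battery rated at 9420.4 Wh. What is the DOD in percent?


E_used = P * t / 60 = 403.9 * 39.0 / 60 = 262.5350 Wh
DOD = E_used / E_total * 100 = 262.5350 / 9420.4 * 100
DOD = 2.7869 %

2.7869 %


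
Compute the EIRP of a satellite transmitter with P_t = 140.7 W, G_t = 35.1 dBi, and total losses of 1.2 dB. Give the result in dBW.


Pt = 140.7 W = 21.4829 dBW
EIRP = Pt_dBW + Gt - losses = 21.4829 + 35.1 - 1.2 = 55.3829 dBW

55.3829 dBW


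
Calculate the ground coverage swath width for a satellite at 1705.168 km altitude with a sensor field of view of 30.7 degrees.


FOV = 30.7 deg = 0.5358161 rad
swath = 2 * alt * tan(FOV/2) = 2 * 1705.168 * tan(0.267908)
swath = 2 * 1705.168 * 0.2745072
swath = 936.1619 km

936.1619 km
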